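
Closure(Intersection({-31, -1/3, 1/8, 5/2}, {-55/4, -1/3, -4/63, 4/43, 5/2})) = {-1/3, 5/2}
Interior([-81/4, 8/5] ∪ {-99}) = (-81/4, 8/5)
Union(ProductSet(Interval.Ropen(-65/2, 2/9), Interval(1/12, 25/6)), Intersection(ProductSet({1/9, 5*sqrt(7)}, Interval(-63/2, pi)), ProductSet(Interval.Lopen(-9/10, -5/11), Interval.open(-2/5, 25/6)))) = ProductSet(Interval.Ropen(-65/2, 2/9), Interval(1/12, 25/6))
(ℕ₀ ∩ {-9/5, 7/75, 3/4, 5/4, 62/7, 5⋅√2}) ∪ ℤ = ℤ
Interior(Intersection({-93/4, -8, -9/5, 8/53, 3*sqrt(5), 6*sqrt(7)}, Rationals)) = EmptySet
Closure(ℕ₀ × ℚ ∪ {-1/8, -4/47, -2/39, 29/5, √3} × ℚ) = ({-1/8, -4/47, -2/39, 29/5, √3} ∪ ℕ₀) × ℝ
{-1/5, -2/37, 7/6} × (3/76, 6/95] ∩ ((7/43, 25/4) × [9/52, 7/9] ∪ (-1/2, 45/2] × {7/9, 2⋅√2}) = ∅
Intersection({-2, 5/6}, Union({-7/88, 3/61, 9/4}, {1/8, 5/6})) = {5/6}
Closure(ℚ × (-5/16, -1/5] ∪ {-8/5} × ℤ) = ({-8/5} × ℤ) ∪ (ℝ × [-5/16, -1/5])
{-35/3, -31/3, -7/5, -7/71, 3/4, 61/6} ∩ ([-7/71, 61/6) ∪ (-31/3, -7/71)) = {-7/5, -7/71, 3/4}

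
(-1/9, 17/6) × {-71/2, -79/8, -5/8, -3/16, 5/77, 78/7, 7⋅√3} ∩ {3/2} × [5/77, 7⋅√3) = {3/2} × {5/77, 78/7}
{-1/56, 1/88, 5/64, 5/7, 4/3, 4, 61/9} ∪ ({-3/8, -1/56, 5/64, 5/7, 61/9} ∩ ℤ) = {-1/56, 1/88, 5/64, 5/7, 4/3, 4, 61/9}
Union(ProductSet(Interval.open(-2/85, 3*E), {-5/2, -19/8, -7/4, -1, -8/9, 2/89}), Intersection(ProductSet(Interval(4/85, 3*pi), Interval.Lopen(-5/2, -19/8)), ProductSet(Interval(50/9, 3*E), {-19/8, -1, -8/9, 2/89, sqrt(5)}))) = Union(ProductSet(Interval.open(-2/85, 3*E), {-5/2, -19/8, -7/4, -1, -8/9, 2/89}), ProductSet(Interval(50/9, 3*E), {-19/8}))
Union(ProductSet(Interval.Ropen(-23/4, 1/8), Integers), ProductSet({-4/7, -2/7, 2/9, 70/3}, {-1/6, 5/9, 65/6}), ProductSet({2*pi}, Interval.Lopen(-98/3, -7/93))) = Union(ProductSet({2*pi}, Interval.Lopen(-98/3, -7/93)), ProductSet({-4/7, -2/7, 2/9, 70/3}, {-1/6, 5/9, 65/6}), ProductSet(Interval.Ropen(-23/4, 1/8), Integers))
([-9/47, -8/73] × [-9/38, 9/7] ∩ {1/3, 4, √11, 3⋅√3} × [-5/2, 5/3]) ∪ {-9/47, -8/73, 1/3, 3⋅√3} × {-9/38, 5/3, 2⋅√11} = {-9/47, -8/73, 1/3, 3⋅√3} × {-9/38, 5/3, 2⋅√11}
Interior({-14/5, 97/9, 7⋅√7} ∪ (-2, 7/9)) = (-2, 7/9)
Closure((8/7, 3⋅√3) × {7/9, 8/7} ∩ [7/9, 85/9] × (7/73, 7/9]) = [8/7, 3⋅√3] × {7/9}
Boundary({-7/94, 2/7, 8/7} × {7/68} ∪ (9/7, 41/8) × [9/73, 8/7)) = ({-7/94, 2/7, 8/7} × {7/68}) ∪ ({9/7, 41/8} × [9/73, 8/7]) ∪ ([9/7, 41/8] × {9/73, 8/7})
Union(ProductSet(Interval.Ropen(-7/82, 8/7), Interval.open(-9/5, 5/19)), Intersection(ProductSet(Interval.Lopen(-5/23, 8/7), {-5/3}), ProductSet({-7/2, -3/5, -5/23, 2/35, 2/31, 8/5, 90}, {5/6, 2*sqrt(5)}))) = ProductSet(Interval.Ropen(-7/82, 8/7), Interval.open(-9/5, 5/19))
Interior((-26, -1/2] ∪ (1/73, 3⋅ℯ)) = (-26, -1/2) ∪ (1/73, 3⋅ℯ)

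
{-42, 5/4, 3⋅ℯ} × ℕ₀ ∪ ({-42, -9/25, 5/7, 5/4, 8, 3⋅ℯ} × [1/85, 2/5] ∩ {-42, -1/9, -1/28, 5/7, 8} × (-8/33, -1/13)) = {-42, 5/4, 3⋅ℯ} × ℕ₀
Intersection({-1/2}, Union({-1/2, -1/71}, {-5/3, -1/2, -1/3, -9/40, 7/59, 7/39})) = {-1/2}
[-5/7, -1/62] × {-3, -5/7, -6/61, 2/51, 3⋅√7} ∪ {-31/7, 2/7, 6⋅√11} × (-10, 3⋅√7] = ([-5/7, -1/62] × {-3, -5/7, -6/61, 2/51, 3⋅√7}) ∪ ({-31/7, 2/7, 6⋅√11} × (-10, 3⋅√7])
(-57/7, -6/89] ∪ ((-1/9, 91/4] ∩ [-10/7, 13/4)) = (-57/7, 13/4)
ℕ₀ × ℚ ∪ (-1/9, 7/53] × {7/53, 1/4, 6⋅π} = (ℕ₀ × ℚ) ∪ ((-1/9, 7/53] × {7/53, 1/4, 6⋅π})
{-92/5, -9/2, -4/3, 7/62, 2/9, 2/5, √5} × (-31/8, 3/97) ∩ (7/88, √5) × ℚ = {7/62, 2/9, 2/5} × (ℚ ∩ (-31/8, 3/97))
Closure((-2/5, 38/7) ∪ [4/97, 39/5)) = [-2/5, 39/5]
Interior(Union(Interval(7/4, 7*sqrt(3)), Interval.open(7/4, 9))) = Interval.open(7/4, 7*sqrt(3))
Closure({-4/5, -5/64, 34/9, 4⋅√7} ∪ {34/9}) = {-4/5, -5/64, 34/9, 4⋅√7}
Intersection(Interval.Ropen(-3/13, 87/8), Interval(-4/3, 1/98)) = Interval(-3/13, 1/98)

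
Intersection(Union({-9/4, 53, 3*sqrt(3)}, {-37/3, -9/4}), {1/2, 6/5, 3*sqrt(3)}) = {3*sqrt(3)}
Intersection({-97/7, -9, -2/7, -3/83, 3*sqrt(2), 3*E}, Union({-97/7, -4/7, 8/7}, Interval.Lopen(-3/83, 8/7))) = {-97/7}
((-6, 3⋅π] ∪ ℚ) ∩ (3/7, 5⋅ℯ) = (3/7, 3⋅π] ∪ (ℚ ∩ (3/7, 5⋅ℯ))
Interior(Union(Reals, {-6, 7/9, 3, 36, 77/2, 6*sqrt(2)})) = Reals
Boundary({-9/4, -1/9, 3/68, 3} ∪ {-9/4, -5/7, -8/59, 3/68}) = {-9/4, -5/7, -8/59, -1/9, 3/68, 3}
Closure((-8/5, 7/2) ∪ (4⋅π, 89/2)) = [-8/5, 7/2] ∪ [4⋅π, 89/2]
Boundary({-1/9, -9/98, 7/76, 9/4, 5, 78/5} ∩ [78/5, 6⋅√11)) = {78/5}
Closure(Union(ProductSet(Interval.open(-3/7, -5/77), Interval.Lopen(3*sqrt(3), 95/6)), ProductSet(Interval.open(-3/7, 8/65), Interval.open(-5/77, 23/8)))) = Union(ProductSet({-3/7, -5/77}, Interval(3*sqrt(3), 95/6)), ProductSet({-3/7, 8/65}, Interval(-5/77, 23/8)), ProductSet(Interval(-3/7, -5/77), {95/6, 3*sqrt(3)}), ProductSet(Interval.open(-3/7, -5/77), Interval.Lopen(3*sqrt(3), 95/6)), ProductSet(Interval(-3/7, 8/65), {-5/77, 23/8}), ProductSet(Interval.open(-3/7, 8/65), Interval.open(-5/77, 23/8)))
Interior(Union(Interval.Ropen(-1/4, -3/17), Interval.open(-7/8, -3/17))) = Interval.open(-7/8, -3/17)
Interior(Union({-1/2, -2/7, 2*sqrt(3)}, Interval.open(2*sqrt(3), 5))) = Interval.open(2*sqrt(3), 5)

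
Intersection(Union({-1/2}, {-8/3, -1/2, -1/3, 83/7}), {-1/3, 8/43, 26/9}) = {-1/3}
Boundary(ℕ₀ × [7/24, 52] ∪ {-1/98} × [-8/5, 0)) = (ℕ₀ × [7/24, 52]) ∪ ({-1/98} × [-8/5, 0])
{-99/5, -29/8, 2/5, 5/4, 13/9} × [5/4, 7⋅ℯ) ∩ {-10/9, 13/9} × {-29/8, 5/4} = {13/9} × {5/4}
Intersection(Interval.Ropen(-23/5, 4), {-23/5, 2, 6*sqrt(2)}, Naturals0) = {2}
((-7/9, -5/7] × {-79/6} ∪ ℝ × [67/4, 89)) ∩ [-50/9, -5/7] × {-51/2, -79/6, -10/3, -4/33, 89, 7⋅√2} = (-7/9, -5/7] × {-79/6}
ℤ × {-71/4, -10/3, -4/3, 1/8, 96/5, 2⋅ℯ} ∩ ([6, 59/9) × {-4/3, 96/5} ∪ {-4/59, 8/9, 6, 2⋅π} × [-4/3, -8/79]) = {6} × {-4/3, 96/5}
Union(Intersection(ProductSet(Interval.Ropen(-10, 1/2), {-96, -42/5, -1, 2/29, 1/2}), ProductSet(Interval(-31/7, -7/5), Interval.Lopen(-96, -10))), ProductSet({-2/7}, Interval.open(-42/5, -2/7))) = ProductSet({-2/7}, Interval.open(-42/5, -2/7))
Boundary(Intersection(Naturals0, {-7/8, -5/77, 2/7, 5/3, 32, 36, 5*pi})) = {32, 36}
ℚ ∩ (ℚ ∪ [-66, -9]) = ℚ ∪ (ℚ ∩ [-66, -9])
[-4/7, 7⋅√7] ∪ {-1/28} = [-4/7, 7⋅√7]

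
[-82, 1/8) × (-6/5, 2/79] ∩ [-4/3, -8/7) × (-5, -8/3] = ∅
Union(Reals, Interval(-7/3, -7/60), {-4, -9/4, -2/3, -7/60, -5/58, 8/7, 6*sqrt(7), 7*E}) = Interval(-oo, oo)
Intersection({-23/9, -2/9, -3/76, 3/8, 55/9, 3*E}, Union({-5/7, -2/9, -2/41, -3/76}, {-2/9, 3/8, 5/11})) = {-2/9, -3/76, 3/8}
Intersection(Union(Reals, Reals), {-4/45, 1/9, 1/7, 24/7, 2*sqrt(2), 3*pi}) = {-4/45, 1/9, 1/7, 24/7, 2*sqrt(2), 3*pi}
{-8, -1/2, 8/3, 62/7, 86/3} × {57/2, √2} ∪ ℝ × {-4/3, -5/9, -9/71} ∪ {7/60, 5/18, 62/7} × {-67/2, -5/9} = (ℝ × {-4/3, -5/9, -9/71}) ∪ ({7/60, 5/18, 62/7} × {-67/2, -5/9}) ∪ ({-8, -1/2, 8/3, 62/7, 86/3} × {57/2, √2})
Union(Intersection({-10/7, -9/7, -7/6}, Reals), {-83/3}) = {-83/3, -10/7, -9/7, -7/6}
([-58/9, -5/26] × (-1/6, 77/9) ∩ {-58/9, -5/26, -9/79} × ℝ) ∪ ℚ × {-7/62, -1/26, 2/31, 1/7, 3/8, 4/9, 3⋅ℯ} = ({-58/9, -5/26} × (-1/6, 77/9)) ∪ (ℚ × {-7/62, -1/26, 2/31, 1/7, 3/8, 4/9, 3⋅ℯ})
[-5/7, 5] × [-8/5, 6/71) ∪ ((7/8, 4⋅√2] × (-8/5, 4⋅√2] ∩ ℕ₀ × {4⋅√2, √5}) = ([-5/7, 5] × [-8/5, 6/71)) ∪ ({1, 2, …, 5} × {4⋅√2, √5})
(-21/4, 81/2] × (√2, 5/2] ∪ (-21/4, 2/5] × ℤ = ((-21/4, 2/5] × ℤ) ∪ ((-21/4, 81/2] × (√2, 5/2])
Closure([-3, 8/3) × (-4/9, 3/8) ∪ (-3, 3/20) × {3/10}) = ({-3, 8/3} × [-4/9, 3/8]) ∪ ([-3, 8/3] × {-4/9, 3/8}) ∪ ([-3, 8/3) × (-4/9, 3/8))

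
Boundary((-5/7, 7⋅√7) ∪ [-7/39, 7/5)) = {-5/7, 7⋅√7}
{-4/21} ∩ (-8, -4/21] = {-4/21}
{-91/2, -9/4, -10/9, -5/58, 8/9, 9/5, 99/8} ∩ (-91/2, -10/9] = {-9/4, -10/9}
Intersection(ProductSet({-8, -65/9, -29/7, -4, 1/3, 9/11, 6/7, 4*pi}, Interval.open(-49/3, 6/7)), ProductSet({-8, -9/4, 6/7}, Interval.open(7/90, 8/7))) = ProductSet({-8, 6/7}, Interval.open(7/90, 6/7))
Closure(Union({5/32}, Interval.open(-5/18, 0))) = Union({5/32}, Interval(-5/18, 0))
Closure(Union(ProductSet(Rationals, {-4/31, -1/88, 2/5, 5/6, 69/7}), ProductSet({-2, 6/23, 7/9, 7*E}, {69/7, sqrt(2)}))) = Union(ProductSet({-2, 6/23, 7/9, 7*E}, {69/7, sqrt(2)}), ProductSet(Reals, {-4/31, -1/88, 2/5, 5/6, 69/7}))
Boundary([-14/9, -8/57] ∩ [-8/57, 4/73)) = {-8/57}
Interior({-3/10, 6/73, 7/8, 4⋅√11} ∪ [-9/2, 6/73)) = (-9/2, 6/73)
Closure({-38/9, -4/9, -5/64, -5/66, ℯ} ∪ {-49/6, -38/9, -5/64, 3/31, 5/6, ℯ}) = {-49/6, -38/9, -4/9, -5/64, -5/66, 3/31, 5/6, ℯ}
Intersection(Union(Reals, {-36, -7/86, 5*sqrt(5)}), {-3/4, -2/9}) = {-3/4, -2/9}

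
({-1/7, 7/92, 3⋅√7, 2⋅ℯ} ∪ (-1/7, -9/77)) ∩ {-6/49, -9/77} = {-6/49}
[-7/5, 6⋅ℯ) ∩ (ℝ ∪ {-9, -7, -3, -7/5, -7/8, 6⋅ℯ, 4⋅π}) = [-7/5, 6⋅ℯ)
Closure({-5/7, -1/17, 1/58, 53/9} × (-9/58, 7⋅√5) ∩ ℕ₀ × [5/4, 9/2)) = ∅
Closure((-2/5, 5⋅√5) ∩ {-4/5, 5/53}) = {5/53}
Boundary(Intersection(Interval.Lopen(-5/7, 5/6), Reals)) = {-5/7, 5/6}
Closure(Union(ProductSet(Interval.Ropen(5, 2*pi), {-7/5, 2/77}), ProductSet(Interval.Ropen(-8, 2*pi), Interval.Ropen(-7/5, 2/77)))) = Union(ProductSet({-8, 2*pi}, Interval(-7/5, 2/77)), ProductSet(Interval(-8, 2*pi), {-7/5, 2/77}), ProductSet(Interval.Ropen(-8, 2*pi), Interval.Ropen(-7/5, 2/77)))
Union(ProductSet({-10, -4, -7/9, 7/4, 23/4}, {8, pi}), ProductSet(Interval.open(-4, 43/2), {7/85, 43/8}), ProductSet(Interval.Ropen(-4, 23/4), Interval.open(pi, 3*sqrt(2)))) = Union(ProductSet({-10, -4, -7/9, 7/4, 23/4}, {8, pi}), ProductSet(Interval.Ropen(-4, 23/4), Interval.open(pi, 3*sqrt(2))), ProductSet(Interval.open(-4, 43/2), {7/85, 43/8}))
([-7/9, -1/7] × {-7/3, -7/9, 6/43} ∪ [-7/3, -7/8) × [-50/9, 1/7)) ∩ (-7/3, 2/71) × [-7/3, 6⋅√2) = ([-7/9, -1/7] × {-7/3, -7/9, 6/43}) ∪ ((-7/3, -7/8) × [-7/3, 1/7))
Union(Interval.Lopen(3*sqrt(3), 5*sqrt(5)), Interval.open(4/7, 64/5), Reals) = Interval(-oo, oo)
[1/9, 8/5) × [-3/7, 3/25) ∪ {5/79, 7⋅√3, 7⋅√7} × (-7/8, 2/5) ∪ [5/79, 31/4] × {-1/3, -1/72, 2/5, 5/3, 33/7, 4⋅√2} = ([1/9, 8/5) × [-3/7, 3/25)) ∪ ([5/79, 31/4] × {-1/3, -1/72, 2/5, 5/3, 33/7, 4⋅√2}) ∪ ({5/79, 7⋅√3, 7⋅√7} × (-7/8, 2/5))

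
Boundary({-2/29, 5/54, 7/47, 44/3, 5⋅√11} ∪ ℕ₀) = {-2/29, 5/54, 7/47, 44/3, 5⋅√11} ∪ ℕ₀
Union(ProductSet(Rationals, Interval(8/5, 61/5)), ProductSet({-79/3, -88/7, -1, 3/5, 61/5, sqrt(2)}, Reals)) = Union(ProductSet({-79/3, -88/7, -1, 3/5, 61/5, sqrt(2)}, Reals), ProductSet(Rationals, Interval(8/5, 61/5)))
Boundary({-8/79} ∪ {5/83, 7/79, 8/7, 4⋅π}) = {-8/79, 5/83, 7/79, 8/7, 4⋅π}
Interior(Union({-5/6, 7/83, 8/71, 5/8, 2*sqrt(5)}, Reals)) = Reals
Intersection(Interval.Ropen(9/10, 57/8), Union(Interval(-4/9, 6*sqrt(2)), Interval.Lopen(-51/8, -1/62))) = Interval.Ropen(9/10, 57/8)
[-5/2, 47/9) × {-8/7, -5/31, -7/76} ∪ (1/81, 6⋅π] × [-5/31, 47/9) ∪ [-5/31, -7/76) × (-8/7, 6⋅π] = ([-5/2, 47/9) × {-8/7, -5/31, -7/76}) ∪ ([-5/31, -7/76) × (-8/7, 6⋅π]) ∪ ((1/81, 6⋅π] × [-5/31, 47/9))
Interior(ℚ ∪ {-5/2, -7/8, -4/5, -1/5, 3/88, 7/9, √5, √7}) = ∅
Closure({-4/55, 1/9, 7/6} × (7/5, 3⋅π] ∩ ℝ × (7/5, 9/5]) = {-4/55, 1/9, 7/6} × [7/5, 9/5]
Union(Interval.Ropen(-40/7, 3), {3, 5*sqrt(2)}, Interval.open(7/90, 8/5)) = Union({5*sqrt(2)}, Interval(-40/7, 3))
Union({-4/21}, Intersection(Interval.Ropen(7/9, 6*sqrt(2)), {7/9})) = {-4/21, 7/9}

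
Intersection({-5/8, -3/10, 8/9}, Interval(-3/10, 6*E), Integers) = EmptySet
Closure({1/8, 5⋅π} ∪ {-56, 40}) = {-56, 1/8, 40, 5⋅π}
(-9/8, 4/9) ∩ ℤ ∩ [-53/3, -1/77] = {-1}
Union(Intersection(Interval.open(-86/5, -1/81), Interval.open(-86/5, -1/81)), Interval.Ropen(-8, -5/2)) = Interval.open(-86/5, -1/81)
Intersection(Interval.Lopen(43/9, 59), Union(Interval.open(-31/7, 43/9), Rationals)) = Intersection(Interval.Lopen(43/9, 59), Rationals)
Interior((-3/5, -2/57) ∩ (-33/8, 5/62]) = (-3/5, -2/57)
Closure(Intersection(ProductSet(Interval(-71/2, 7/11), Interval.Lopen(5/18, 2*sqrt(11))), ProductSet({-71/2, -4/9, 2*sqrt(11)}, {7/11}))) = ProductSet({-71/2, -4/9}, {7/11})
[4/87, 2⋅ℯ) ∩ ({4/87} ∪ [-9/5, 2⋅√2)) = [4/87, 2⋅√2)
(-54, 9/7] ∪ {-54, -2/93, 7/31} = [-54, 9/7]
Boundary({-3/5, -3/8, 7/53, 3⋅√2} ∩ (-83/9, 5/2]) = {-3/5, -3/8, 7/53}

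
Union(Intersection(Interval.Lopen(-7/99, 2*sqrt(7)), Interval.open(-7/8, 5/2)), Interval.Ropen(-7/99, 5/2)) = Interval.Ropen(-7/99, 5/2)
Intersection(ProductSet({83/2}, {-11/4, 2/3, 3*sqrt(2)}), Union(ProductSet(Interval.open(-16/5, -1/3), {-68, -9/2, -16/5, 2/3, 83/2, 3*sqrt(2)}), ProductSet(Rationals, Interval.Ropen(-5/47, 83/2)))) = ProductSet({83/2}, {2/3, 3*sqrt(2)})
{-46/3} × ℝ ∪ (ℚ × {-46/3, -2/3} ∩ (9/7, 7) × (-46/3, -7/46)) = ({-46/3} × ℝ) ∪ ((ℚ ∩ (9/7, 7)) × {-2/3})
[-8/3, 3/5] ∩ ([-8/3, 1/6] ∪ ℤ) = [-8/3, 1/6] ∪ {-2, -1, 0}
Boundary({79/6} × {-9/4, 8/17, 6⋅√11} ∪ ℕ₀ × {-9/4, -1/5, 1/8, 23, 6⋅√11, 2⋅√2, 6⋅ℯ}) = ({79/6} × {-9/4, 8/17, 6⋅√11}) ∪ (ℕ₀ × {-9/4, -1/5, 1/8, 23, 6⋅√11, 2⋅√2, 6⋅ℯ})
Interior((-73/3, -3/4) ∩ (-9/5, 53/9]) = (-9/5, -3/4)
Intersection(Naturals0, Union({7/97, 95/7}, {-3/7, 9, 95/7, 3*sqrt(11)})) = {9}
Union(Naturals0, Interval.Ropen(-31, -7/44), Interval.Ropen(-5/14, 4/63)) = Union(Interval.Ropen(-31, 4/63), Naturals0)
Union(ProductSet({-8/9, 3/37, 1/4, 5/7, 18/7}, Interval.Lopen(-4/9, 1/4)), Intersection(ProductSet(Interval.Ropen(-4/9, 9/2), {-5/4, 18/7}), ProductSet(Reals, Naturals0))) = ProductSet({-8/9, 3/37, 1/4, 5/7, 18/7}, Interval.Lopen(-4/9, 1/4))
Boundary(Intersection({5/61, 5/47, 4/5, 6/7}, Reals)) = {5/61, 5/47, 4/5, 6/7}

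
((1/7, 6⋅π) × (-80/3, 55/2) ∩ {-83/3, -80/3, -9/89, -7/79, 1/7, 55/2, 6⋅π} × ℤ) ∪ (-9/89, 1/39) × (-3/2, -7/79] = (-9/89, 1/39) × (-3/2, -7/79]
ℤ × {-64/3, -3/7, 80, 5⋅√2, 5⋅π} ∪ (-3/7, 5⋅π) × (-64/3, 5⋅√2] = (ℤ × {-64/3, -3/7, 80, 5⋅√2, 5⋅π}) ∪ ((-3/7, 5⋅π) × (-64/3, 5⋅√2])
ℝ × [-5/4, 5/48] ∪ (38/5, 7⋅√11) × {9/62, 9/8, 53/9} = (ℝ × [-5/4, 5/48]) ∪ ((38/5, 7⋅√11) × {9/62, 9/8, 53/9})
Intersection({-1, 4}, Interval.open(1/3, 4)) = EmptySet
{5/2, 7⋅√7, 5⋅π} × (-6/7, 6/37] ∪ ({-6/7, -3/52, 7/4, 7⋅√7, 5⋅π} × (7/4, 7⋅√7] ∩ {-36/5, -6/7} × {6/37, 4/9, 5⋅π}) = ({-6/7} × {5⋅π}) ∪ ({5/2, 7⋅√7, 5⋅π} × (-6/7, 6/37])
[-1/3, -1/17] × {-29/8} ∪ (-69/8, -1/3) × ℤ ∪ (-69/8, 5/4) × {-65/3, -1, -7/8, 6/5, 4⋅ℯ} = ((-69/8, -1/3) × ℤ) ∪ ([-1/3, -1/17] × {-29/8}) ∪ ((-69/8, 5/4) × {-65/3, -1, -7/8, 6/5, 4⋅ℯ})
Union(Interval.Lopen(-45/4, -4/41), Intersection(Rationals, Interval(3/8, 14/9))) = Union(Intersection(Interval(3/8, 14/9), Rationals), Interval.Lopen(-45/4, -4/41))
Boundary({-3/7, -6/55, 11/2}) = {-3/7, -6/55, 11/2}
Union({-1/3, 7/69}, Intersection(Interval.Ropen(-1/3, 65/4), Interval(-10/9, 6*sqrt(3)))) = Interval(-1/3, 6*sqrt(3))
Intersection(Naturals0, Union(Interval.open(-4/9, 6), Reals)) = Naturals0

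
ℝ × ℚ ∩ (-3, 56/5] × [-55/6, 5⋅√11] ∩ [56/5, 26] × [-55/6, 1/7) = {56/5} × (ℚ ∩ [-55/6, 1/7))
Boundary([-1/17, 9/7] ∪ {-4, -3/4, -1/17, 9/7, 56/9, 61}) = {-4, -3/4, -1/17, 9/7, 56/9, 61}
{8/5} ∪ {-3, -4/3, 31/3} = {-3, -4/3, 8/5, 31/3}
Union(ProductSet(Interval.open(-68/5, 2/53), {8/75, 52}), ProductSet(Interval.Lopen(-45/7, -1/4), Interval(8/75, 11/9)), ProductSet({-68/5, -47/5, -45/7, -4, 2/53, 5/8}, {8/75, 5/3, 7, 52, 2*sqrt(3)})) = Union(ProductSet({-68/5, -47/5, -45/7, -4, 2/53, 5/8}, {8/75, 5/3, 7, 52, 2*sqrt(3)}), ProductSet(Interval.open(-68/5, 2/53), {8/75, 52}), ProductSet(Interval.Lopen(-45/7, -1/4), Interval(8/75, 11/9)))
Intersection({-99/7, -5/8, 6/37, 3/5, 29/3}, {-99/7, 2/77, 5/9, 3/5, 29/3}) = {-99/7, 3/5, 29/3}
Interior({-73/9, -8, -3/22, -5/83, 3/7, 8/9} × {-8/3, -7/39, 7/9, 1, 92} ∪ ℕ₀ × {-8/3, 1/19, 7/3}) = ∅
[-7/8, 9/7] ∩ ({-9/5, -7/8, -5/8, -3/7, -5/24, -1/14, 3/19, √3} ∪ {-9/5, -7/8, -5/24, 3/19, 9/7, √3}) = {-7/8, -5/8, -3/7, -5/24, -1/14, 3/19, 9/7}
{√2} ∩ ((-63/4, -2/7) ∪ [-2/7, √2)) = ∅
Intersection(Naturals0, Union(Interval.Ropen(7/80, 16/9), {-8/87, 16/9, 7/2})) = Range(1, 2, 1)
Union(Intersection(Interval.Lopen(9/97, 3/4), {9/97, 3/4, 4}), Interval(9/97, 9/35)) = Union({3/4}, Interval(9/97, 9/35))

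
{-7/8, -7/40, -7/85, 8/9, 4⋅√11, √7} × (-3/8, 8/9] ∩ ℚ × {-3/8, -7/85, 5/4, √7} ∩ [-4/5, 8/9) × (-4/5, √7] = {-7/40, -7/85} × {-7/85}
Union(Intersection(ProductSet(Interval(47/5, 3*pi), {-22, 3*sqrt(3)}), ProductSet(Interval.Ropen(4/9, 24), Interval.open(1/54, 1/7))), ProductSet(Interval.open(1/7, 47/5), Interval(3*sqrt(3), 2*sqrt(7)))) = ProductSet(Interval.open(1/7, 47/5), Interval(3*sqrt(3), 2*sqrt(7)))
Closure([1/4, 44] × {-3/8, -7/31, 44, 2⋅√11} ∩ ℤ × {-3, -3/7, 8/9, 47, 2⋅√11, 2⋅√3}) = {1, 2, …, 44} × {2⋅√11}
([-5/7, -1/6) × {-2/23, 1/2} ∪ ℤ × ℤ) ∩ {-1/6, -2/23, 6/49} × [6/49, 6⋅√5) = ∅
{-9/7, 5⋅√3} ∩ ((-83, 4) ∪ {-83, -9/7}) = {-9/7}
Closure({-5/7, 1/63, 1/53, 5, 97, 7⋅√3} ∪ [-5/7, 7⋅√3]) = [-5/7, 7⋅√3] ∪ {97}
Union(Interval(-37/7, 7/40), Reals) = Interval(-oo, oo)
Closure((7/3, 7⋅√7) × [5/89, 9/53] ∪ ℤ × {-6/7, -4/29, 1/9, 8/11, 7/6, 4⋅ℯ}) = (ℤ × {-6/7, -4/29, 1/9, 8/11, 7/6, 4⋅ℯ}) ∪ ([7/3, 7⋅√7] × [5/89, 9/53])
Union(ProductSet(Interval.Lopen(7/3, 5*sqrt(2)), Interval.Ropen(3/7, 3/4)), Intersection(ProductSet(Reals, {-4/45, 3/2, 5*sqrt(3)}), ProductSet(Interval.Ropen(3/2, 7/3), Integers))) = ProductSet(Interval.Lopen(7/3, 5*sqrt(2)), Interval.Ropen(3/7, 3/4))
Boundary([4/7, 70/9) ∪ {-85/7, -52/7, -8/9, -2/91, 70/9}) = {-85/7, -52/7, -8/9, -2/91, 4/7, 70/9}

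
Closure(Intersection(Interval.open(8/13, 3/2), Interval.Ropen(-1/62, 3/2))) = Interval(8/13, 3/2)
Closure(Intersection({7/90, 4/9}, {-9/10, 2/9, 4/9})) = {4/9}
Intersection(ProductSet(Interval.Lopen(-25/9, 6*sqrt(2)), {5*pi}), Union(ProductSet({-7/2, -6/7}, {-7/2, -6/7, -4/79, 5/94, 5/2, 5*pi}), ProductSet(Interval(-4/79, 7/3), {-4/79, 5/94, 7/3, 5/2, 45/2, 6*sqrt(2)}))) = ProductSet({-6/7}, {5*pi})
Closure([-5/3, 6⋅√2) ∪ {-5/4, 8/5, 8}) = [-5/3, 6⋅√2]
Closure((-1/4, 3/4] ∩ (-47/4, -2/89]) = [-1/4, -2/89]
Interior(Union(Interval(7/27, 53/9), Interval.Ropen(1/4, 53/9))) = Interval.open(1/4, 53/9)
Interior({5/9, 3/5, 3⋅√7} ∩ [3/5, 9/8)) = ∅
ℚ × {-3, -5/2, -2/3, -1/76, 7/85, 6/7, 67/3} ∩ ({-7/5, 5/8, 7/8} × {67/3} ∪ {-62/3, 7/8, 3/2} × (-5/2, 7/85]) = ({-7/5, 5/8, 7/8} × {67/3}) ∪ ({-62/3, 7/8, 3/2} × {-2/3, -1/76, 7/85})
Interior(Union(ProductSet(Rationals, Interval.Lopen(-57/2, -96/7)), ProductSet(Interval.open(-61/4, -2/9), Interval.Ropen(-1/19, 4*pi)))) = ProductSet(Interval.open(-61/4, -2/9), Interval.open(-1/19, 4*pi))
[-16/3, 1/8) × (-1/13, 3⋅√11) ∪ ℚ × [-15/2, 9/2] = (ℚ × [-15/2, 9/2]) ∪ ([-16/3, 1/8) × (-1/13, 3⋅√11))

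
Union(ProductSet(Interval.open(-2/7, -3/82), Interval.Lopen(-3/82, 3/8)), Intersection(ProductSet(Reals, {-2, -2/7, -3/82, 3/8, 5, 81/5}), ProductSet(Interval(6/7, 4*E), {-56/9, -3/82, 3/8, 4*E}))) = Union(ProductSet(Interval.open(-2/7, -3/82), Interval.Lopen(-3/82, 3/8)), ProductSet(Interval(6/7, 4*E), {-3/82, 3/8}))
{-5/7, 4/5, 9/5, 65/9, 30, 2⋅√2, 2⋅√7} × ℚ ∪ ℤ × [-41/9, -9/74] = (ℤ × [-41/9, -9/74]) ∪ ({-5/7, 4/5, 9/5, 65/9, 30, 2⋅√2, 2⋅√7} × ℚ)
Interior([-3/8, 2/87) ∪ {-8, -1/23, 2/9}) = (-3/8, 2/87)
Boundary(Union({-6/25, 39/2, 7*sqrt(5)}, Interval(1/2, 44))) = {-6/25, 1/2, 44}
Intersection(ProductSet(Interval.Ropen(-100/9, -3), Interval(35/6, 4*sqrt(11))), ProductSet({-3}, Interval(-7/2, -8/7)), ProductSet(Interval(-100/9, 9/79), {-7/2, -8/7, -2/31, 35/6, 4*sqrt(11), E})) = EmptySet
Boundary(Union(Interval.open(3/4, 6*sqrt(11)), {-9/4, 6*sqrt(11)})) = {-9/4, 3/4, 6*sqrt(11)}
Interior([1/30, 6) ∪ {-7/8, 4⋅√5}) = (1/30, 6)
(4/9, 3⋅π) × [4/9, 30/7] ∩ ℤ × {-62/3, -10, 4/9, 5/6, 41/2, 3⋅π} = {1, 2, …, 9} × {4/9, 5/6}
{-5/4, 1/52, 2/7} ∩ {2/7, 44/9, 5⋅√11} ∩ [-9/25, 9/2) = {2/7}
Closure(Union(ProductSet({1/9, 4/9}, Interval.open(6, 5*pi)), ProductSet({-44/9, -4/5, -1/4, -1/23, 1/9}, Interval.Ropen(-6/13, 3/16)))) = Union(ProductSet({1/9, 4/9}, Interval(6, 5*pi)), ProductSet({-44/9, -4/5, -1/4, -1/23, 1/9}, Interval(-6/13, 3/16)))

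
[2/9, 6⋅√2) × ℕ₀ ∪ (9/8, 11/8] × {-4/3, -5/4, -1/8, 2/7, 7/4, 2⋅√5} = ([2/9, 6⋅√2) × ℕ₀) ∪ ((9/8, 11/8] × {-4/3, -5/4, -1/8, 2/7, 7/4, 2⋅√5})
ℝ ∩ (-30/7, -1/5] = (-30/7, -1/5]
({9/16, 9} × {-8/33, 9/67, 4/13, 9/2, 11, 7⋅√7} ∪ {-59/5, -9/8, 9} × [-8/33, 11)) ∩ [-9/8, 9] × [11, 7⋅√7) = {9/16, 9} × {11}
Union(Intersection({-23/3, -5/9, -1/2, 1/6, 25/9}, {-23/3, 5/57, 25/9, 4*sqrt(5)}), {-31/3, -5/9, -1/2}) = {-31/3, -23/3, -5/9, -1/2, 25/9}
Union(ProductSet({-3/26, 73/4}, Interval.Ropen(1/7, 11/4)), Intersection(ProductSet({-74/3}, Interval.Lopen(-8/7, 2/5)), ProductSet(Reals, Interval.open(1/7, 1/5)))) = Union(ProductSet({-74/3}, Interval.open(1/7, 1/5)), ProductSet({-3/26, 73/4}, Interval.Ropen(1/7, 11/4)))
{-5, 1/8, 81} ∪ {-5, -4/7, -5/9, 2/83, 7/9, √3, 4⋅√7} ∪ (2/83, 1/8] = {-5, -4/7, -5/9, 7/9, 81, √3, 4⋅√7} ∪ [2/83, 1/8]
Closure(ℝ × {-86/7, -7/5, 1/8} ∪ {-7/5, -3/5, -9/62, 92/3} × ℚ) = (ℝ × {-86/7, -7/5, 1/8}) ∪ ({-7/5, -3/5, -9/62, 92/3} × ℝ)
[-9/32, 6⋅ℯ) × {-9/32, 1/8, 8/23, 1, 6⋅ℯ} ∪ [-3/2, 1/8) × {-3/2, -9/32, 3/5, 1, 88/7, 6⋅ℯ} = ([-3/2, 1/8) × {-3/2, -9/32, 3/5, 1, 88/7, 6⋅ℯ}) ∪ ([-9/32, 6⋅ℯ) × {-9/32, 1/8, 8/23, 1, 6⋅ℯ})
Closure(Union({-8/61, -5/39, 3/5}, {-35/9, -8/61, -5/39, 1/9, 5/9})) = {-35/9, -8/61, -5/39, 1/9, 5/9, 3/5}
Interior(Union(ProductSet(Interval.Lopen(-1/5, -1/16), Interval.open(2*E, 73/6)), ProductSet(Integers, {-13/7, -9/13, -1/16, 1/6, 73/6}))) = ProductSet(Interval.open(-1/5, -1/16), Interval.open(2*E, 73/6))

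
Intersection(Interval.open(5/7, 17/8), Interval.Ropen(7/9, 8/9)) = Interval.Ropen(7/9, 8/9)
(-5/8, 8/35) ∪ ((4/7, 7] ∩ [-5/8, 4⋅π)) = (-5/8, 8/35) ∪ (4/7, 7]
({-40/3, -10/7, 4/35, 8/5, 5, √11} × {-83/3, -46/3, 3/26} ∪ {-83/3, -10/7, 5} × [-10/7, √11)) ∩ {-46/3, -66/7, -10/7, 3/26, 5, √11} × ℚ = ({-10/7, 5, √11} × {-83/3, -46/3, 3/26}) ∪ ({-10/7, 5} × (ℚ ∩ [-10/7, √11)))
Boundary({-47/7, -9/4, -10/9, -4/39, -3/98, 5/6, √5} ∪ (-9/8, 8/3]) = {-47/7, -9/4, -9/8, 8/3}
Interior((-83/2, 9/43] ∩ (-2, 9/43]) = (-2, 9/43)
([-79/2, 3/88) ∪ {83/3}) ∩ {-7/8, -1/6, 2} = {-7/8, -1/6}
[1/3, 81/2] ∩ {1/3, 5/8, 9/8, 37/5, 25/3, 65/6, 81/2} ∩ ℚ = {1/3, 5/8, 9/8, 37/5, 25/3, 65/6, 81/2}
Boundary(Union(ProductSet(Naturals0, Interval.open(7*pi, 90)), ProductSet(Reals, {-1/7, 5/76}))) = Union(ProductSet(Naturals0, Interval(7*pi, 90)), ProductSet(Reals, {-1/7, 5/76}))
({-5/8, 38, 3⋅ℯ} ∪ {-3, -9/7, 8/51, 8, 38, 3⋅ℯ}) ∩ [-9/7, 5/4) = {-9/7, -5/8, 8/51}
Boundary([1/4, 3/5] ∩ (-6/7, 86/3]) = {1/4, 3/5}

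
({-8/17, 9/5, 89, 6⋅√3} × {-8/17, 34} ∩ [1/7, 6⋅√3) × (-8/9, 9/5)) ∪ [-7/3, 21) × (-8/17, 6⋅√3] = ({9/5} × {-8/17}) ∪ ([-7/3, 21) × (-8/17, 6⋅√3])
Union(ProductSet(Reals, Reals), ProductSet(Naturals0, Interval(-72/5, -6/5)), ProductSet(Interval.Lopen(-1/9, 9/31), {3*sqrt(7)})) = ProductSet(Reals, Reals)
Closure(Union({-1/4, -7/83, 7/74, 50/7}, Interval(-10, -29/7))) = Union({-1/4, -7/83, 7/74, 50/7}, Interval(-10, -29/7))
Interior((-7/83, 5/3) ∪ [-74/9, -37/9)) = (-74/9, -37/9) ∪ (-7/83, 5/3)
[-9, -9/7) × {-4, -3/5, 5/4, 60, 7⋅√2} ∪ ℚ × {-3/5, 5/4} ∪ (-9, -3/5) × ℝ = (ℚ × {-3/5, 5/4}) ∪ ((-9, -3/5) × ℝ) ∪ ([-9, -9/7) × {-4, -3/5, 5/4, 60, 7⋅√2})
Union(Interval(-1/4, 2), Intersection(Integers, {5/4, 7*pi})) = Interval(-1/4, 2)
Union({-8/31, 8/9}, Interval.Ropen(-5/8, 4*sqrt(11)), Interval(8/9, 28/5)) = Interval.Ropen(-5/8, 4*sqrt(11))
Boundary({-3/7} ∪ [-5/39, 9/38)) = {-3/7, -5/39, 9/38}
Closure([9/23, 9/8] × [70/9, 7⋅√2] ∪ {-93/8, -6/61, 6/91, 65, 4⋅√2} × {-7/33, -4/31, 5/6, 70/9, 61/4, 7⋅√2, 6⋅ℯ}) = ([9/23, 9/8] × [70/9, 7⋅√2]) ∪ ({-93/8, -6/61, 6/91, 65, 4⋅√2} × {-7/33, -4/31, 5/6, 70/9, 61/4, 7⋅√2, 6⋅ℯ})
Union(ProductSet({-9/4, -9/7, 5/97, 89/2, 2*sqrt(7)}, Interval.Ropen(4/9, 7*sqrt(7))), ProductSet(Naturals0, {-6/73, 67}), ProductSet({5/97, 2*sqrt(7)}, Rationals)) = Union(ProductSet({5/97, 2*sqrt(7)}, Rationals), ProductSet({-9/4, -9/7, 5/97, 89/2, 2*sqrt(7)}, Interval.Ropen(4/9, 7*sqrt(7))), ProductSet(Naturals0, {-6/73, 67}))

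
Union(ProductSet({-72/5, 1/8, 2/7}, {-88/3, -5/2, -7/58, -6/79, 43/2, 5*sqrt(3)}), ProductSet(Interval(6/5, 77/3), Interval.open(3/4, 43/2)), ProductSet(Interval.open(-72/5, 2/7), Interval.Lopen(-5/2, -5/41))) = Union(ProductSet({-72/5, 1/8, 2/7}, {-88/3, -5/2, -7/58, -6/79, 43/2, 5*sqrt(3)}), ProductSet(Interval.open(-72/5, 2/7), Interval.Lopen(-5/2, -5/41)), ProductSet(Interval(6/5, 77/3), Interval.open(3/4, 43/2)))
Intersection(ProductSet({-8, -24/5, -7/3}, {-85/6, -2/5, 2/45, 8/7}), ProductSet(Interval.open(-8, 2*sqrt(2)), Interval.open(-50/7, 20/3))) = ProductSet({-24/5, -7/3}, {-2/5, 2/45, 8/7})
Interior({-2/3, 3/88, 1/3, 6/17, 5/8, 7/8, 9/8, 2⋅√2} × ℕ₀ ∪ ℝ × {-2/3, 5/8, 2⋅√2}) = ∅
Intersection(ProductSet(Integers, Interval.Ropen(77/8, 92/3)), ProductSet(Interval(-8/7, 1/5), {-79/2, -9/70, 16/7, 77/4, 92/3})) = ProductSet(Range(-1, 1, 1), {77/4})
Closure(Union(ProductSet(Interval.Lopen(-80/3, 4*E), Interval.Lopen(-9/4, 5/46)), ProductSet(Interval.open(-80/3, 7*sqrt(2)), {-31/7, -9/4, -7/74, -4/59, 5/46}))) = Union(ProductSet({-80/3, 4*E}, Interval(-9/4, 5/46)), ProductSet(Interval(-80/3, 7*sqrt(2)), {-31/7, -9/4, 5/46}), ProductSet(Interval.Ropen(-80/3, 7*sqrt(2)), {-31/7, -9/4, -7/74, -4/59, 5/46}), ProductSet(Interval(-80/3, 4*E), {-9/4, 5/46}), ProductSet(Interval.Lopen(-80/3, 4*E), Interval.Lopen(-9/4, 5/46)))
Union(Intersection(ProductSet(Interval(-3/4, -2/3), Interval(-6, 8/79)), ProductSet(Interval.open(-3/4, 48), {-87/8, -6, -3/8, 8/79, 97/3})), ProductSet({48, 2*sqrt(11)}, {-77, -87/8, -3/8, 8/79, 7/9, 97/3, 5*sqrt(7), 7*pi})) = Union(ProductSet({48, 2*sqrt(11)}, {-77, -87/8, -3/8, 8/79, 7/9, 97/3, 5*sqrt(7), 7*pi}), ProductSet(Interval.Lopen(-3/4, -2/3), {-6, -3/8, 8/79}))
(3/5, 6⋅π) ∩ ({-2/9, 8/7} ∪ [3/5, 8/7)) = (3/5, 8/7]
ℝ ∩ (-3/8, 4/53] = (-3/8, 4/53]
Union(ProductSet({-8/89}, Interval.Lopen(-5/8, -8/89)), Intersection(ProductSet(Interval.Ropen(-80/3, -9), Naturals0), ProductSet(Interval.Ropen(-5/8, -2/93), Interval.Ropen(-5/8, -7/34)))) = ProductSet({-8/89}, Interval.Lopen(-5/8, -8/89))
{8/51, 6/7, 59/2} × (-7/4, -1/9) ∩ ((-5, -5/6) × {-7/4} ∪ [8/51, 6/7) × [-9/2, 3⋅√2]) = {8/51} × (-7/4, -1/9)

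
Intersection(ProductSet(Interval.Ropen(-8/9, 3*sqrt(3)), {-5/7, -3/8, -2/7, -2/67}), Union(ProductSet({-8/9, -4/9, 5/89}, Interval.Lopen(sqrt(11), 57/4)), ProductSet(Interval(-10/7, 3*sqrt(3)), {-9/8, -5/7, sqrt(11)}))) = ProductSet(Interval.Ropen(-8/9, 3*sqrt(3)), {-5/7})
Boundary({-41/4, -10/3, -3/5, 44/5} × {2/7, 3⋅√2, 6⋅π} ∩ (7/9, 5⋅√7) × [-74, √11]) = {44/5} × {2/7}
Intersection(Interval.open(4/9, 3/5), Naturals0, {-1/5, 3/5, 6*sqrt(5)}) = EmptySet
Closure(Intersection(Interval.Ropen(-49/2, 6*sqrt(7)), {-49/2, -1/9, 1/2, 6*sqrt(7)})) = {-49/2, -1/9, 1/2}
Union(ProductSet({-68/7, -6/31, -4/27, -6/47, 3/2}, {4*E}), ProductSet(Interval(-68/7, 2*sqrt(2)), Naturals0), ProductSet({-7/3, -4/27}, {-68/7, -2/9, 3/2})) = Union(ProductSet({-7/3, -4/27}, {-68/7, -2/9, 3/2}), ProductSet({-68/7, -6/31, -4/27, -6/47, 3/2}, {4*E}), ProductSet(Interval(-68/7, 2*sqrt(2)), Naturals0))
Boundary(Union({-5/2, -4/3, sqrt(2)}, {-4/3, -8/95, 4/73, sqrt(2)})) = {-5/2, -4/3, -8/95, 4/73, sqrt(2)}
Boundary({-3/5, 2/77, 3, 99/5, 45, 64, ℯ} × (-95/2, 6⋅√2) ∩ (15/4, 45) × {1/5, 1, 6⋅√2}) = {99/5} × {1/5, 1}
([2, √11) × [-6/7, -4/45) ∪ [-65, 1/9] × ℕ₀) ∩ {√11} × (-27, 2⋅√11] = ∅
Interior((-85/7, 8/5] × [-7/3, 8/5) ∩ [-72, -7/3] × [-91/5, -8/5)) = (-85/7, -7/3) × (-7/3, -8/5)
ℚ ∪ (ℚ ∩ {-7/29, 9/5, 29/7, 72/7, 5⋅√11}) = ℚ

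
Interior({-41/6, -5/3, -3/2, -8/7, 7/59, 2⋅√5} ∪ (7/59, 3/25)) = (7/59, 3/25)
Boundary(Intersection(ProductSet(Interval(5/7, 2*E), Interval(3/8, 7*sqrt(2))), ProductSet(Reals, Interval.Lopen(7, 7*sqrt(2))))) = Union(ProductSet({5/7, 2*E}, Interval(7, 7*sqrt(2))), ProductSet(Interval(5/7, 2*E), {7, 7*sqrt(2)}))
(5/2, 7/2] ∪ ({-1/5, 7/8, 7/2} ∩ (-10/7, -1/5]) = {-1/5} ∪ (5/2, 7/2]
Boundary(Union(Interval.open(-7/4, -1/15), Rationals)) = Union(Interval(-oo, -7/4), Interval(-1/15, oo))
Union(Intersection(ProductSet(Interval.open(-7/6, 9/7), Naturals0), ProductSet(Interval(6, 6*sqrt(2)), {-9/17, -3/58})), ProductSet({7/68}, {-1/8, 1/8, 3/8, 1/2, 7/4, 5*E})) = ProductSet({7/68}, {-1/8, 1/8, 3/8, 1/2, 7/4, 5*E})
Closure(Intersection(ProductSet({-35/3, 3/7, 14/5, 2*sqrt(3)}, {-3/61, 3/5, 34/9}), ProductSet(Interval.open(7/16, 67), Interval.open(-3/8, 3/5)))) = ProductSet({14/5, 2*sqrt(3)}, {-3/61})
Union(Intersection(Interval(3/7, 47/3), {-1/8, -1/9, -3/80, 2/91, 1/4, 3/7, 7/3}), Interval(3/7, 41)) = Interval(3/7, 41)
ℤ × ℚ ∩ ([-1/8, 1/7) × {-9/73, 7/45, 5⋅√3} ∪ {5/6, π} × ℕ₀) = {0} × {-9/73, 7/45}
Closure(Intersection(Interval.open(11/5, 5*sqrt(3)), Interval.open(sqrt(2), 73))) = Interval(11/5, 5*sqrt(3))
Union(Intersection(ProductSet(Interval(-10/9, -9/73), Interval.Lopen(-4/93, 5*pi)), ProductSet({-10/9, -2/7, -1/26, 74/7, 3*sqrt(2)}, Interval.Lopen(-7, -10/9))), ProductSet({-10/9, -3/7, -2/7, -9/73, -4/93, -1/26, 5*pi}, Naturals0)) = ProductSet({-10/9, -3/7, -2/7, -9/73, -4/93, -1/26, 5*pi}, Naturals0)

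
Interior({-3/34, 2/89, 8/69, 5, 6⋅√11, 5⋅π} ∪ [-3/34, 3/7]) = (-3/34, 3/7)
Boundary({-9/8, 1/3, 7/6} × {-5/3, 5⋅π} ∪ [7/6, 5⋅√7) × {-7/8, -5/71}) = ({-9/8, 1/3, 7/6} × {-5/3, 5⋅π}) ∪ ([7/6, 5⋅√7] × {-7/8, -5/71})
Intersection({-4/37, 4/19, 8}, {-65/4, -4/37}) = {-4/37}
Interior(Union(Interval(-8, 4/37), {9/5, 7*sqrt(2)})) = Interval.open(-8, 4/37)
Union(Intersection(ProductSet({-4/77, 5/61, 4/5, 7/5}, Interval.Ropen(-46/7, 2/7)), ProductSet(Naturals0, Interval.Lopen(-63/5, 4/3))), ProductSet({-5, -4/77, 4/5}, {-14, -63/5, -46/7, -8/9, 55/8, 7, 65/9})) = ProductSet({-5, -4/77, 4/5}, {-14, -63/5, -46/7, -8/9, 55/8, 7, 65/9})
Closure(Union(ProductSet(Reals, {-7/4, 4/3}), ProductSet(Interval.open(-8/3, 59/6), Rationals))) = Union(ProductSet(Interval(-8/3, 59/6), Reals), ProductSet(Reals, {-7/4, 4/3}))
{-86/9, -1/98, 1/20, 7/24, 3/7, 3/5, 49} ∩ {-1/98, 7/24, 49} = {-1/98, 7/24, 49}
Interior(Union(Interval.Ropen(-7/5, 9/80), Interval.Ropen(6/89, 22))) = Interval.open(-7/5, 22)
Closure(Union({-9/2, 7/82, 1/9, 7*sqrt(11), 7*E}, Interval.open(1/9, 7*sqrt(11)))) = Union({-9/2, 7/82}, Interval(1/9, 7*sqrt(11)))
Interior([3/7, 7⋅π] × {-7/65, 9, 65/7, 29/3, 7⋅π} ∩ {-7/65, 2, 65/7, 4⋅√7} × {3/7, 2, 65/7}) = ∅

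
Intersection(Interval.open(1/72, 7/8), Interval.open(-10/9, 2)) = Interval.open(1/72, 7/8)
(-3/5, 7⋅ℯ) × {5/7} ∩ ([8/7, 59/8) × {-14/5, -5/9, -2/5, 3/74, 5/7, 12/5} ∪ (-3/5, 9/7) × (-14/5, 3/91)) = [8/7, 59/8) × {5/7}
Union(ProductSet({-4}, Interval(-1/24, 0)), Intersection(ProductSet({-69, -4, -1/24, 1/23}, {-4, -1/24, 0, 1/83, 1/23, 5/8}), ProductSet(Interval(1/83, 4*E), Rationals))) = Union(ProductSet({-4}, Interval(-1/24, 0)), ProductSet({1/23}, {-4, -1/24, 0, 1/83, 1/23, 5/8}))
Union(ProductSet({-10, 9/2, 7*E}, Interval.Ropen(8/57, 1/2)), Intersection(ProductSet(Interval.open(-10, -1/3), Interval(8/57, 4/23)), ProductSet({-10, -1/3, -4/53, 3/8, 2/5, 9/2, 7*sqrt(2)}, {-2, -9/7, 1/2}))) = ProductSet({-10, 9/2, 7*E}, Interval.Ropen(8/57, 1/2))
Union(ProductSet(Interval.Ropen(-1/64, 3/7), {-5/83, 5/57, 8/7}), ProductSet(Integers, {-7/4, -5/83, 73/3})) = Union(ProductSet(Integers, {-7/4, -5/83, 73/3}), ProductSet(Interval.Ropen(-1/64, 3/7), {-5/83, 5/57, 8/7}))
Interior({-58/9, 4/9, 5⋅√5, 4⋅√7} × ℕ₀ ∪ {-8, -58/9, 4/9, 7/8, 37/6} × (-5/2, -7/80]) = ∅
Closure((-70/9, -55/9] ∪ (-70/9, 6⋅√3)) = [-70/9, 6⋅√3]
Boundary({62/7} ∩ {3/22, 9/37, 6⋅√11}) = ∅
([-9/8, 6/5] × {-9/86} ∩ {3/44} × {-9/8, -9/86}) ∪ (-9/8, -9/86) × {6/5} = ({3/44} × {-9/86}) ∪ ((-9/8, -9/86) × {6/5})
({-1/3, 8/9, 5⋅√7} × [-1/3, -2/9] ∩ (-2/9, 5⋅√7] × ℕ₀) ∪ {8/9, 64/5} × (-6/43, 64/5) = {8/9, 64/5} × (-6/43, 64/5)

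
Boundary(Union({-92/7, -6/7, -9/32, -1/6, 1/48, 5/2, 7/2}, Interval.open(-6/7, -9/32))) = {-92/7, -6/7, -9/32, -1/6, 1/48, 5/2, 7/2}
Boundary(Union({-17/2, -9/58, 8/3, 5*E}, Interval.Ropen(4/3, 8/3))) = {-17/2, -9/58, 4/3, 8/3, 5*E}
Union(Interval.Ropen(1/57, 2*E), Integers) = Union(Integers, Interval.Ropen(1/57, 2*E))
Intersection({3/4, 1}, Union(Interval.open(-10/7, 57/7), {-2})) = {3/4, 1}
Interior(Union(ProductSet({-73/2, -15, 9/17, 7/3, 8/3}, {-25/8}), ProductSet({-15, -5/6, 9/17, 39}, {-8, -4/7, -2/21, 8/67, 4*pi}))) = EmptySet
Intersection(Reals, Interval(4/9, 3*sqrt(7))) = Interval(4/9, 3*sqrt(7))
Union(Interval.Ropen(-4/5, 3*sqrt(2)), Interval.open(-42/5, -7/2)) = Union(Interval.open(-42/5, -7/2), Interval.Ropen(-4/5, 3*sqrt(2)))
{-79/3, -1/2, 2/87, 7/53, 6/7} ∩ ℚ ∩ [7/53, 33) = {7/53, 6/7}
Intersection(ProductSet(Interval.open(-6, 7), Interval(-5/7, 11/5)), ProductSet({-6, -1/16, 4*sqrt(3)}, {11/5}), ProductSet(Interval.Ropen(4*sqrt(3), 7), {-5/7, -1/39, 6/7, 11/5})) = ProductSet({4*sqrt(3)}, {11/5})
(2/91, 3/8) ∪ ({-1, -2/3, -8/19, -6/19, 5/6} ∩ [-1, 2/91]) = {-1, -2/3, -8/19, -6/19} ∪ (2/91, 3/8)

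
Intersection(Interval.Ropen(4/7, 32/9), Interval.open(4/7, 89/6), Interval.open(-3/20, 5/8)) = Interval.open(4/7, 5/8)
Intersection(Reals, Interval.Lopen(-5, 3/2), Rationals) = Intersection(Interval.Lopen(-5, 3/2), Rationals)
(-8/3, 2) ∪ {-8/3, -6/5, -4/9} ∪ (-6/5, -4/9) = [-8/3, 2)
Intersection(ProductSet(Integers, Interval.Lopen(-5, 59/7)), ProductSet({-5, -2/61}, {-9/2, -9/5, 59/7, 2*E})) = ProductSet({-5}, {-9/2, -9/5, 59/7, 2*E})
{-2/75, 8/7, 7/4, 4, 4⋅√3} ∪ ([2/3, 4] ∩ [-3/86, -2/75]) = {-2/75, 8/7, 7/4, 4, 4⋅√3}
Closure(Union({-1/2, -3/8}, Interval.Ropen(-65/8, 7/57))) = Interval(-65/8, 7/57)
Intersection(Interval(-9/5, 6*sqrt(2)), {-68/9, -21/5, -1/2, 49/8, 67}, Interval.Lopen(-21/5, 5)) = {-1/2}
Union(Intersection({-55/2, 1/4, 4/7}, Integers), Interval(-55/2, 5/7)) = Interval(-55/2, 5/7)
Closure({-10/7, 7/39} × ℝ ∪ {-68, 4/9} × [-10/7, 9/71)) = ({-10/7, 7/39} × ℝ) ∪ ({-68, 4/9} × [-10/7, 9/71])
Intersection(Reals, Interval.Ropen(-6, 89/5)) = Interval.Ropen(-6, 89/5)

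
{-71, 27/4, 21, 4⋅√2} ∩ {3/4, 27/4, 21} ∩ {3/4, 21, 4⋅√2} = {21}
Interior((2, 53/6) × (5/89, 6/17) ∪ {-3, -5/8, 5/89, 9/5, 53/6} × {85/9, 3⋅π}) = (2, 53/6) × (5/89, 6/17)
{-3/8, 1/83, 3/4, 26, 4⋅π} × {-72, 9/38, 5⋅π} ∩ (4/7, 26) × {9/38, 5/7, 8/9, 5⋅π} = {3/4, 4⋅π} × {9/38, 5⋅π}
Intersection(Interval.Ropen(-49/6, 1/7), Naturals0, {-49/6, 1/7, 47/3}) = EmptySet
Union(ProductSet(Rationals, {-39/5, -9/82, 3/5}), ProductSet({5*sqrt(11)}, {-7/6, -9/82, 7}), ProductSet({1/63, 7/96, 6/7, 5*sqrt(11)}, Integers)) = Union(ProductSet({5*sqrt(11)}, {-7/6, -9/82, 7}), ProductSet({1/63, 7/96, 6/7, 5*sqrt(11)}, Integers), ProductSet(Rationals, {-39/5, -9/82, 3/5}))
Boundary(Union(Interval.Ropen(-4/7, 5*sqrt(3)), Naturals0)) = Union(Complement(Naturals0, Interval.open(-4/7, 5*sqrt(3))), {-4/7, 5*sqrt(3)})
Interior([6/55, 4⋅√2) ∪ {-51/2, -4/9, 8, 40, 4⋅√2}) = (6/55, 4⋅√2)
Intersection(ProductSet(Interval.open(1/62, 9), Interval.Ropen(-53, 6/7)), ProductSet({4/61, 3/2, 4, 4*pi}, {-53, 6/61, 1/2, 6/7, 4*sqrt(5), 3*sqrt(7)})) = ProductSet({4/61, 3/2, 4}, {-53, 6/61, 1/2})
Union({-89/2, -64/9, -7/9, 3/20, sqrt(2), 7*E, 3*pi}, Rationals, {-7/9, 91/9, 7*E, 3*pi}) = Union({sqrt(2), 7*E, 3*pi}, Rationals)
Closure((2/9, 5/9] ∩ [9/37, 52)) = [9/37, 5/9]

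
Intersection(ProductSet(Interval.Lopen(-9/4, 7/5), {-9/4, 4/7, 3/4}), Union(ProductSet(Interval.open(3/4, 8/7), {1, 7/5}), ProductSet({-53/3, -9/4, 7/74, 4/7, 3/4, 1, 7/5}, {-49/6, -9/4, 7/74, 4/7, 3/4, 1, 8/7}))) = ProductSet({7/74, 4/7, 3/4, 1, 7/5}, {-9/4, 4/7, 3/4})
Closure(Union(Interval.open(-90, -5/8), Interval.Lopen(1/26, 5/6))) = Union(Interval(-90, -5/8), Interval(1/26, 5/6))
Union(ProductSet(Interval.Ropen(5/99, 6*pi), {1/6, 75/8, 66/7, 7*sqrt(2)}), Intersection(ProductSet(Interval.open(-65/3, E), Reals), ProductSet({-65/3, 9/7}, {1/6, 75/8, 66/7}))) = ProductSet(Interval.Ropen(5/99, 6*pi), {1/6, 75/8, 66/7, 7*sqrt(2)})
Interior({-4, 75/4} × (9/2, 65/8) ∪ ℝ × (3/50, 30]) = ℝ × (3/50, 30)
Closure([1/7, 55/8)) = [1/7, 55/8]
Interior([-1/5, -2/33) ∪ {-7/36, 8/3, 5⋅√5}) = (-1/5, -2/33)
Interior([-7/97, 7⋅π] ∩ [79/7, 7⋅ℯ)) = (79/7, 7⋅ℯ)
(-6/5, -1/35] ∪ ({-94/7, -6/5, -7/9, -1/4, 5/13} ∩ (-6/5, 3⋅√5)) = (-6/5, -1/35] ∪ {5/13}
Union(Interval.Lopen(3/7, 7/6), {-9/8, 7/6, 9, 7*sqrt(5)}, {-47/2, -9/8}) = Union({-47/2, -9/8, 9, 7*sqrt(5)}, Interval.Lopen(3/7, 7/6))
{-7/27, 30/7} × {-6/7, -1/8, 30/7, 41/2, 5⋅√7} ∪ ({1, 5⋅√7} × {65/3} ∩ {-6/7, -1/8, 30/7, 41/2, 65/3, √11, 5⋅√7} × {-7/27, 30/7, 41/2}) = {-7/27, 30/7} × {-6/7, -1/8, 30/7, 41/2, 5⋅√7}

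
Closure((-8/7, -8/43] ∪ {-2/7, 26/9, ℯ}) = [-8/7, -8/43] ∪ {26/9, ℯ}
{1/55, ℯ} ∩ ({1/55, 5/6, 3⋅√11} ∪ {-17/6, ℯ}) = {1/55, ℯ}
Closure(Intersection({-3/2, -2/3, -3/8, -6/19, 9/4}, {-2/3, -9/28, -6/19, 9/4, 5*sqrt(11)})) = {-2/3, -6/19, 9/4}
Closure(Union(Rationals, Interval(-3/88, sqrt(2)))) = Union(Interval(-oo, oo), Rationals)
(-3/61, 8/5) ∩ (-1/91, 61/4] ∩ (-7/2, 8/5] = (-1/91, 8/5)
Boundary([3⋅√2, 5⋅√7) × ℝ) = {3⋅√2, 5⋅√7} × ℝ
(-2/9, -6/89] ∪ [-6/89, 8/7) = (-2/9, 8/7)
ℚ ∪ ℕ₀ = ℚ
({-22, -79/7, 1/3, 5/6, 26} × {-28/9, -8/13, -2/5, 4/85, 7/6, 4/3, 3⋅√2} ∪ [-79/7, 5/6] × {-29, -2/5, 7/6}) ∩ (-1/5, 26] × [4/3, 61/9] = {1/3, 5/6, 26} × {4/3, 3⋅√2}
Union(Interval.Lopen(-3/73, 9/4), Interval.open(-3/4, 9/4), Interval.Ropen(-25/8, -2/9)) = Interval(-25/8, 9/4)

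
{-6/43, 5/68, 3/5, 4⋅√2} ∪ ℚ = ℚ ∪ {4⋅√2}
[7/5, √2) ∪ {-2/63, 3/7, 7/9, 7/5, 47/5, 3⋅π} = {-2/63, 3/7, 7/9, 47/5, 3⋅π} ∪ [7/5, √2)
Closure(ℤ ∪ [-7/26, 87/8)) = ℤ ∪ [-7/26, 87/8]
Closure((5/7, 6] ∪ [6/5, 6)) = [5/7, 6]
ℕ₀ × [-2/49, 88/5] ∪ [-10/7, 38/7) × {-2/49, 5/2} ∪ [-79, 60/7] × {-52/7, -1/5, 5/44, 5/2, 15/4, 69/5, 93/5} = (ℕ₀ × [-2/49, 88/5]) ∪ ([-10/7, 38/7) × {-2/49, 5/2}) ∪ ([-79, 60/7] × {-52/7, -1/5, 5/44, 5/2, 15/4, 69/5, 93/5})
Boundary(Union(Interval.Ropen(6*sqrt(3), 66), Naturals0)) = Union(Complement(Naturals0, Interval.open(6*sqrt(3), 66)), {6*sqrt(3)})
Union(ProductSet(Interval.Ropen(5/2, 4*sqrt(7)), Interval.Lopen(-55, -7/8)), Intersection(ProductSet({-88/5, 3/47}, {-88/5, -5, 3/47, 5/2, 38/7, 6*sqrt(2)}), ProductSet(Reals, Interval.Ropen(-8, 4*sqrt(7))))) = Union(ProductSet({-88/5, 3/47}, {-5, 3/47, 5/2, 38/7, 6*sqrt(2)}), ProductSet(Interval.Ropen(5/2, 4*sqrt(7)), Interval.Lopen(-55, -7/8)))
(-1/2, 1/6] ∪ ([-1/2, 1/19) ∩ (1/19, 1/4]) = (-1/2, 1/6]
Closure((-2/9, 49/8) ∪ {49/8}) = [-2/9, 49/8]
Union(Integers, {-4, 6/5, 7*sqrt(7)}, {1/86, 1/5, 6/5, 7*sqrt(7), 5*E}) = Union({1/86, 1/5, 6/5, 7*sqrt(7), 5*E}, Integers)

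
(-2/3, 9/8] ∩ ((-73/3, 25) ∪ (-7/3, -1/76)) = (-2/3, 9/8]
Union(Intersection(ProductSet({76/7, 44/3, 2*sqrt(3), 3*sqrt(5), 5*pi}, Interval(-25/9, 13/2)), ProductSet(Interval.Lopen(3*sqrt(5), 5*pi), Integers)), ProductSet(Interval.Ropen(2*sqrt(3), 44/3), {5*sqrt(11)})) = Union(ProductSet({76/7, 44/3, 5*pi}, Range(-2, 7, 1)), ProductSet(Interval.Ropen(2*sqrt(3), 44/3), {5*sqrt(11)}))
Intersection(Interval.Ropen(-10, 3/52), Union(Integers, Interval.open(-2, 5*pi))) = Union(Interval.Ropen(-2, 3/52), Range(-10, 1, 1))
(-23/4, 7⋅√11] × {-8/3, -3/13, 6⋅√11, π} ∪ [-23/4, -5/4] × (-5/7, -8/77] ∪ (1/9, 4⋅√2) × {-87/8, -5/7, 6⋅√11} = ([-23/4, -5/4] × (-5/7, -8/77]) ∪ ((1/9, 4⋅√2) × {-87/8, -5/7, 6⋅√11}) ∪ ((-23/4, 7⋅√11] × {-8/3, -3/13, 6⋅√11, π})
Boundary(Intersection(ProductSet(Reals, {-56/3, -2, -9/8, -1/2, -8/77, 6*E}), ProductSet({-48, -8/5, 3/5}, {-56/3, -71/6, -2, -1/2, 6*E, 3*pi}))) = ProductSet({-48, -8/5, 3/5}, {-56/3, -2, -1/2, 6*E})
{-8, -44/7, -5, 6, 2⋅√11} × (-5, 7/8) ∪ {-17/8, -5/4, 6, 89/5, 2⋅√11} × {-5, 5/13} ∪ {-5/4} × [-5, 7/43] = ({-5/4} × [-5, 7/43]) ∪ ({-17/8, -5/4, 6, 89/5, 2⋅√11} × {-5, 5/13}) ∪ ({-8, -44/7, -5, 6, 2⋅√11} × (-5, 7/8))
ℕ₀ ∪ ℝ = ℝ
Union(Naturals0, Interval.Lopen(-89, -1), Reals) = Union(Interval(-oo, oo), Naturals0)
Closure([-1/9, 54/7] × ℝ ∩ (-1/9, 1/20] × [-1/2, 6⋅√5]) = [-1/9, 1/20] × [-1/2, 6⋅√5]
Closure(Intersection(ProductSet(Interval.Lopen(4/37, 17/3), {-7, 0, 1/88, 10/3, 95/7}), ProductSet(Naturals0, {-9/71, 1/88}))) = ProductSet(Range(1, 6, 1), {1/88})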